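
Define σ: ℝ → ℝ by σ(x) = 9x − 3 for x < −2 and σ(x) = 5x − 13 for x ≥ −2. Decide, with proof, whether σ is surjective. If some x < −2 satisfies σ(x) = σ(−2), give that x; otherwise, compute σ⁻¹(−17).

Both pieces are strictly increasing (slopes 9 and 5), so each is injective on its own interval.
The left piece maps (−∞, −2) onto (−∞, −21); the right piece maps [−2, ∞) onto [−23, ∞).
The union (−∞, −21) ∪ [−23, ∞) covers ℝ, so σ is surjective.
For the follow-up: the images overlap, so an x < −2 with σ(x) = σ(−2) exists. σ(−2) = −23; solving 9x − 3 = −23 for x < −2 gives x = (−23 + 3)/9 = −20/9.

-20/9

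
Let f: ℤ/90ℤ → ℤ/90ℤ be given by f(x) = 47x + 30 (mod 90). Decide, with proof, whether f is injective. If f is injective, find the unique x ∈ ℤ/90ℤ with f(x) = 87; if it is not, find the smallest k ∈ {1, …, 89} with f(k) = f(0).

If f(u) = f(v), then 47u ≡ 47v (mod 90). Because gcd(47, 90) = 1, we may cancel 47 to get u ≡ v (mod 90).
Therefore f is injective.
We now compute 47⁻¹ mod 90 explicitly. Euclid's algorithm: 90 = 1·47 + 43, 47 = 1·43 + 4, 43 = 10·4 + 3, 4 = 1·3 + 1; back-substituting gives 1 = 23·47 − 12·90, so 47⁻¹ ≡ 23 (mod 90).
Since f is injective, we compute f⁻¹(87): solve 47x + 30 ≡ 87 (mod 90), i.e. 47x ≡ 57 (mod 90).
Multiplying by 47⁻¹ = 23 gives x ≡ 23·57 = 1311 = 14·90 + 51 ≡ 51 (mod 90).
Check: f(51) = 47·51 + 30 = 2427 = 26·90 + 87 ≡ 87 (mod 90).

51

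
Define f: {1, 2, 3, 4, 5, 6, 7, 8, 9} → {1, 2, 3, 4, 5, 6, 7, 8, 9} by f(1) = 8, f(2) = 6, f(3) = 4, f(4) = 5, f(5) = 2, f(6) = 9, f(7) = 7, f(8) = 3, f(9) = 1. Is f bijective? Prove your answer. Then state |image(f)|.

The values 8, 6, 4, 5, 2, 9, 7, 3, 1 are a permutation of {1, 2, 3, 4, 5, 6, 7, 8, 9}: each element appears exactly once.
So f is injective and surjective, hence bijective.
The image of f is {1, 2, 3, 4, 5, 6, 7, 8, 9}, which has 9 elements.

9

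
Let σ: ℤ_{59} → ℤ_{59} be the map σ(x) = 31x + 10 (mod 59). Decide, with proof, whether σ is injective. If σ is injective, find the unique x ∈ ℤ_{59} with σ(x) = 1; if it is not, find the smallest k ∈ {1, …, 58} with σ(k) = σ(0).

If σ(u) = σ(v), then 31u ≡ 31v (mod 59). Because gcd(31, 59) = 1, we may cancel 31 to get u ≡ v (mod 59).
So σ is injective.
We now compute 31⁻¹ mod 59 explicitly. Euclid's algorithm: 59 = 1·31 + 28, 31 = 1·28 + 3, 28 = 9·3 + 1; back-substituting gives 1 = 40·31 − 21·59, so 31⁻¹ ≡ 40 (mod 59).
Since σ is injective, we find σ⁻¹(1): we need 31x ≡ 1 − 10 ≡ 50 (mod 59). Using 31⁻¹ = 40: x ≡ 40·50 = 2000 = 33·59 + 53, so x = 53.
Check: σ(53) = 31·53 + 10 = 1653 = 28·59 + 1 ≡ 1 (mod 59).

53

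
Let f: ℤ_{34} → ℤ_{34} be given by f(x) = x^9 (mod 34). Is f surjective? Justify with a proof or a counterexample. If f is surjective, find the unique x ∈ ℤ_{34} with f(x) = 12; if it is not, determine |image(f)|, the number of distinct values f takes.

22

Computing x^9 mod 34 for each x (by repeated squaring, reducing mod 34 at every step), the values f(0), f(1), …, f(33) are: 0, 1, 2, 31, 4, 29, 28, 27, 8, 9, 24, 23, 22, 13, 20, 15, 16, 17, 18, 19, 14, 21, 12, 11, 10, 25, 26, 7, 6, 5, 30, 3, 32, 33.
Every element of ℤ_{34} appears exactly once in this list, so f is a bijection, and in particular surjective.
Since f is surjective, we read off the preimage of 12 from the same table: f(22) = 12, so f⁻¹(12) = 22.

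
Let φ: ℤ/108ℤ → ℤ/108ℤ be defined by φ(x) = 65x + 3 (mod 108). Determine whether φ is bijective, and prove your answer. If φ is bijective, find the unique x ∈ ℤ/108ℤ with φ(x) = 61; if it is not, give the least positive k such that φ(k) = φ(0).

Suppose φ(a) = φ(b) in ℤ/108ℤ. Then 65a + 3 ≡ 65b + 3 (mod 108), so 65(a − b) ≡ 0 (mod 108).
Since gcd(65, 108) = 1, 65 is invertible modulo 108, thus a − b ≡ 0 (mod 108), i.e. a = b.
We now compute 65⁻¹ mod 108 explicitly. Euclid's algorithm: 108 = 1·65 + 43, 65 = 1·43 + 22, 43 = 1·22 + 21, 22 = 1·21 + 1; back-substituting gives 1 = 5·65 − 3·108, so 65⁻¹ ≡ 5 (mod 108).
Then y ↦ 5(y − 3) is a two-sided inverse to φ, so every y ∈ ℤ/108ℤ has a preimage.
So φ is bijective.
Since φ is bijective, we compute φ⁻¹(61): solve 65x + 3 ≡ 61 (mod 108), i.e. 65x ≡ 58 (mod 108).
Multiplying by 65⁻¹ = 5 gives x ≡ 5·58 = 290 = 2·108 + 74 ≡ 74 (mod 108).
Check: φ(74) = 65·74 + 3 = 4813 = 44·108 + 61 ≡ 61 (mod 108).

74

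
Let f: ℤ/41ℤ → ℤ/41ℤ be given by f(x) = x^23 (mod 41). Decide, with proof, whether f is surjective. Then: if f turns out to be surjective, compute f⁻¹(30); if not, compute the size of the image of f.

6

Since 41 is prime, the nonzero elements of ℤ/41ℤ form a cyclic group of order 40.
As gcd(23, 40) = 1, raising to the 23rd power is a bijection on this group: if a^23 ≡ b^23 then (ab^{−1})^23 = 1, and the only element of order dividing gcd(23, 40) = 1 is 1, so a = b.
With f(0) = 0 this makes f injective on all of ℤ/41ℤ, hence bijective (finite equal-size domain and codomain). In particular f is surjective.
Since f is surjective, we find the preimage of 30. The inverse of x ↦ x^23 on (ℤ/41ℤ)^× is x ↦ x^7, because 23·7 = 161 = 4·40 + 1 ≡ 1 (mod 40) and x^{40} = 1 for x ≠ 0 (Fermat). So f⁻¹(30) = 30^7 mod 41.
Repeated squaring mod 41: 30^1 ≡ 30, 30^2 ≡ 30² = 900 ≡ 39, 30^4 ≡ 39² = 1521 ≡ 4. Since 7 = 4 + 2 + 1, 30^7 ≡ 4·39·30: 4·39 = 156 ≡ 33, then 33·30 = 990 ≡ 6. So 30^7 ≡ 6 (mod 41).
Hence f⁻¹(30) = 6.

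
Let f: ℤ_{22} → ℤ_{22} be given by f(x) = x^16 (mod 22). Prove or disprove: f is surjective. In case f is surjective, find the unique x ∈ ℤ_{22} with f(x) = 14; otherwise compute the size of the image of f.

f(10): Repeated squaring mod 22: 10^1 ≡ 10, 10^2 ≡ 10² = 100 ≡ 12, 10^4 ≡ 12² = 144 ≡ 12, 10^8 ≡ 12² = 144 ≡ 12, 10^16 ≡ 12² = 144 ≡ 12. So 10^16 ≡ 12 (mod 22).
f(12): Repeated squaring mod 22: 12^1 ≡ 12, 12^2 ≡ 12² = 144 ≡ 12, 12^4 ≡ 12² = 144 ≡ 12, 12^8 ≡ 12² = 144 ≡ 12, 12^16 ≡ 12² = 144 ≡ 12. So 12^16 ≡ 12 (mod 22).
So f(10) = f(12) = 12 while 10 ≠ 12, so f is not injective.
A non-injective map from the 22-element set ℤ_{22} to itself takes at most 21 distinct values, so it cannot be surjective. Therefore f is not surjective.
Since f is not surjective, we determine |image(f)|. Computing x^16 mod 22 for each x (by repeated squaring, reducing mod 22 at every step), the values f(0), f(1), …, f(21) are: 0, 1, 20, 3, 4, 5, 16, 15, 14, 9, 12, 11, 12, 9, 14, 15, 16, 5, 4, 3, 20, 1.
The distinct values are {0, 1, 3, 4, 5, 9, 11, 12, 14, 15, 16, 20}; there are 12 of them.

12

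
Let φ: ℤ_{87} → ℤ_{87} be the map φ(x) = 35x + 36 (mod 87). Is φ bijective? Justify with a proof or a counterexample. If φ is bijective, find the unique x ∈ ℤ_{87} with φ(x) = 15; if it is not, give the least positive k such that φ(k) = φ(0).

69

Suppose φ(u) = φ(v) in ℤ_{87}. Then 35u + 36 ≡ 35v + 36 (mod 87), thus 35(u − v) ≡ 0 (mod 87).
Since gcd(35, 87) = 1, 35 is invertible modulo 87, hence u − v ≡ 0 (mod 87), i.e. u = v.
We now compute 35⁻¹ mod 87 explicitly. Euclid's algorithm: 87 = 2·35 + 17, 35 = 2·17 + 1; back-substituting gives 1 = 5·35 − 2·87, so 35⁻¹ ≡ 5 (mod 87).
Then y ↦ 5(y − 36) is a two-sided inverse to φ, so every y ∈ ℤ_{87} has a preimage.
Therefore φ is bijective.
Since φ is bijective, we find φ⁻¹(15): we need 35x ≡ 15 − 36 ≡ 66 (mod 87). Using 35⁻¹ = 5: x ≡ 5·66 = 330 = 3·87 + 69, so x = 69.
Check: φ(69) = 35·69 + 36 = 2451 = 28·87 + 15 ≡ 15 (mod 87).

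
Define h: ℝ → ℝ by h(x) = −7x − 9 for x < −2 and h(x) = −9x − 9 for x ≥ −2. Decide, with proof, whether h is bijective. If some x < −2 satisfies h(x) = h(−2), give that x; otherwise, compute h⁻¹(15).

Both pieces are strictly decreasing (slopes −7 and −9), so each is injective on its own interval.
The left piece maps (−∞, −2) onto (5, ∞); the right piece maps [−2, ∞) onto (−∞, 9].
These images overlap. In particular h(−2) = 9 (right piece), and solving −7x − 9 = 9 on the left piece gives x = −18/7 < −2.
So h(−18/7) = h(−2) with −18/7 ≠ −2, and h is not injective, hence not bijective. This x = −18/7 is the requested value below −2.

-18/7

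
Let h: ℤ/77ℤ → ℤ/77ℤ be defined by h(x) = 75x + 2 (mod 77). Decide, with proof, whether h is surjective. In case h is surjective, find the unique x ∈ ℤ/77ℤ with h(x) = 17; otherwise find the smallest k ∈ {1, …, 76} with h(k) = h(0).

Recall: surjectivity means every element of the codomain has a preimage under h.
Since gcd(75, 77) = 1, 75 is invertible modulo 77. Euclid's algorithm: 77 = 1·75 + 2, 75 = 37·2 + 1; back-substituting gives 1 = 38·75 − 37·77, so 75⁻¹ ≡ 38 (mod 77).
For any y ∈ ℤ/77ℤ, x = 38(y − 2) mod 77 satisfies h(x) = 75·38(y − 2) + 2 ≡ y (since 75·38 ≡ 1 mod 77). So every y has a preimage.
So h is surjective.
Since h is surjective, we find h⁻¹(17): we need 75x ≡ 17 − 2 ≡ 15 (mod 77). Using 75⁻¹ = 38: x ≡ 38·15 = 570 = 7·77 + 31, so x = 31.
Check: h(31) = 75·31 + 2 = 2327 = 30·77 + 17 ≡ 17 (mod 77).

31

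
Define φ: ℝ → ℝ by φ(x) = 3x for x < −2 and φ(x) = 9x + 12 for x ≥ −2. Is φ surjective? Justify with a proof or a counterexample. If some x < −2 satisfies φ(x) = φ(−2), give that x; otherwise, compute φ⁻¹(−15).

Both pieces are strictly increasing (slopes 3 and 9), so each is injective on its own interval.
The left piece maps (−∞, −2) onto (−∞, −6); the right piece maps [−2, ∞) onto [−6, ∞).
These images together cover ℝ, so φ is surjective.
Because the two images are disjoint, no x < −2 has φ(x) = φ(−2), so we compute φ⁻¹(−15): −15 lies in (−∞, −6), so solve 3x = −15: x = (−15 − 0)/3 = −5.

-5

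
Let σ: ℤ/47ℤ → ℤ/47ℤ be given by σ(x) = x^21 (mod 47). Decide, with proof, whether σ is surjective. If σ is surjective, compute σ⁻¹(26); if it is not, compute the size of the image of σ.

Since 47 is prime, the nonzero elements of ℤ/47ℤ form a cyclic group of order 46.
As gcd(21, 46) = 1, raising to the 21st power is a bijection on this group: if u^21 ≡ v^21 then (uv^{−1})^21 = 1, and the only element of order dividing gcd(21, 46) = 1 is 1, so u = v.
With σ(0) = 0 this makes σ injective on all of ℤ/47ℤ, hence bijective (finite equal-size domain and codomain). In particular σ is surjective.
Since σ is surjective, we find the preimage of 26. The inverse of x ↦ x^21 on (ℤ/47ℤ)^× is x ↦ x^11, because 21·11 = 231 = 5·46 + 1 ≡ 1 (mod 46) and x^{46} = 1 for x ≠ 0 (Fermat). So σ⁻¹(26) = 26^11 mod 47.
Repeated squaring mod 47: 26^1 ≡ 26, 26^2 ≡ 26² = 676 ≡ 18, 26^4 ≡ 18² = 324 ≡ 42, 26^8 ≡ 42² = 1764 ≡ 25. Since 11 = 8 + 2 + 1, 26^11 ≡ 25·18·26: 25·18 = 450 ≡ 27, then 27·26 = 702 ≡ 44. So 26^11 ≡ 44 (mod 47).
Hence σ⁻¹(26) = 44.

44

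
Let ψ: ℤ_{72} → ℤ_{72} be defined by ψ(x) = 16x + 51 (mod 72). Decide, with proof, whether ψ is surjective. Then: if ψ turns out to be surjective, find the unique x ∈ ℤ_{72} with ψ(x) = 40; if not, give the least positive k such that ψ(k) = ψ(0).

Since gcd(16, 72) = 8, we have 16x ≡ 0 (mod 8) for all x, so ψ(x) ≡ 3 (mod 8).
But 0 ≢ 3 (mod 8), so 0 ∈ ℤ_{72} has no preimage. Hence ψ is not surjective.
Since ψ is not surjective, we find the least positive k with ψ(k) = ψ(0): this means 16k ≡ 0 (mod 72), i.e. 72 ∣ 16k. Since gcd(16, 72) = 8, dividing through by 8 this holds exactly when 9 ∣ 2k, and as gcd(2, 9) = 1, exactly when 9 ∣ k.
The smallest positive such k is 9.

9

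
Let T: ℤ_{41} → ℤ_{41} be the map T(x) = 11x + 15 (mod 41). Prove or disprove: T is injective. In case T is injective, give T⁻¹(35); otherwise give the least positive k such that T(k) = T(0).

Recall: T is injective when T(u) = T(v) forces u = v.
Suppose T(u) = T(v) in ℤ_{41}. Then 11u + 15 ≡ 11v + 15 (mod 41), thus 11(u − v) ≡ 0 (mod 41).
Since gcd(11, 41) = 1, 11 is invertible modulo 41, thus u − v ≡ 0 (mod 41), i.e. u = v.
Hence T is injective.
We now compute 11⁻¹ mod 41 explicitly. Euclid's algorithm: 41 = 3·11 + 8, 11 = 1·8 + 3, 8 = 2·3 + 2, 3 = 1·2 + 1; back-substituting gives 1 = 15·11 − 4·41, so 11⁻¹ ≡ 15 (mod 41).
Since T is injective, we find T⁻¹(35): we need 11x ≡ 35 − 15 ≡ 20 (mod 41). Using 11⁻¹ = 15: x ≡ 15·20 = 300 = 7·41 + 13, so x = 13.
Check: T(13) = 11·13 + 15 = 158 = 3·41 + 35 ≡ 35 (mod 41).

13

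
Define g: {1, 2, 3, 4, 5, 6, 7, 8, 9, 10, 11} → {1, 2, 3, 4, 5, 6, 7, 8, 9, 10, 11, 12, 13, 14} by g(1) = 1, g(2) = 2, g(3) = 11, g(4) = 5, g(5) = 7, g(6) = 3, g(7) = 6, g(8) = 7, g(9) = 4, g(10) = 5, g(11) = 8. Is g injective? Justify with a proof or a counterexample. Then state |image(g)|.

9

g(5) = 7 = g(8) with 5 ≠ 8, so g is not injective.
The image of g is {1, 2, 3, 4, 5, 6, 7, 8, 11}, which has 9 elements.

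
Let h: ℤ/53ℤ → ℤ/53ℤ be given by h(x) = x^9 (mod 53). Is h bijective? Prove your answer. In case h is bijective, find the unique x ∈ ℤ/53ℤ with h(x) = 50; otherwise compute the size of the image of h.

27

Since 53 is prime, the nonzero elements of ℤ/53ℤ form a cyclic group of order 52.
As gcd(9, 52) = 1, raising to the 9th power is a bijection on this group: if a^9 ≡ b^9 then (ab^{−1})^9 = 1, and the only element of order dividing gcd(9, 52) = 1 is 1, so a = b.
With h(0) = 0 this makes h injective on all of ℤ/53ℤ, hence bijective (finite equal-size domain and codomain). In particular h is bijective.
Since h is bijective, we find the preimage of 50. The inverse of x ↦ x^9 on (ℤ/53ℤ)^× is x ↦ x^29, because 9·29 = 261 = 5·52 + 1 ≡ 1 (mod 52) and x^{52} = 1 for x ≠ 0 (Fermat). So h⁻¹(50) = 50^29 mod 53.
Repeated squaring mod 53: 50^1 ≡ 50, 50^2 ≡ 50² = 2500 ≡ 9, 50^4 ≡ 9² = 81 ≡ 28, 50^8 ≡ 28² = 784 ≡ 42, 50^16 ≡ 42² = 1764 ≡ 15. Since 29 = 16 + 8 + 4 + 1, 50^29 ≡ 15·42·28·50: 15·42 = 630 ≡ 47, then 47·28 = 1316 ≡ 44, then 44·50 = 2200 ≡ 27. So 50^29 ≡ 27 (mod 53).
Hence h⁻¹(50) = 27.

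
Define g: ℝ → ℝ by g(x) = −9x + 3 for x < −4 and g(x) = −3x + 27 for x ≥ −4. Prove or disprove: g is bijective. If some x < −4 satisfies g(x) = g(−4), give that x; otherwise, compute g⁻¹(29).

-2/3

Both pieces are strictly decreasing (slopes −9 and −3), so each is injective on its own interval.
The left piece maps (−∞, −4) onto (39, ∞); the right piece maps [−4, ∞) onto (−∞, 39].
Since 39 = 39, the images partition ℝ: g is injective and surjective, hence bijective.
Because the two images are disjoint, no x < −4 has g(x) = g(−4), so we compute g⁻¹(29): 29 lies in (−∞, 39], so solve −3x + 27 = 29: x = (29 − 27)/(−3) = −2/3.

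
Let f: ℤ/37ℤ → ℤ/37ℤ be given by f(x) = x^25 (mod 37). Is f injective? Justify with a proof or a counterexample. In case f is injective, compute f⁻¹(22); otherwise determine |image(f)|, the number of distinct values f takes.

Since 37 is prime, the nonzero elements of ℤ/37ℤ form a cyclic group of order 36.
As gcd(25, 36) = 1, raising to the 25th power is a bijection on this group: if a^25 ≡ b^25 then (ab^{−1})^25 = 1, and the only element of order dividing gcd(25, 36) = 1 is 1, so a = b.
With f(0) = 0 this makes f injective on all of ℤ/37ℤ, hence bijective (finite equal-size domain and codomain). In particular f is injective.
Since f is injective, we find the preimage of 22. The inverse of x ↦ x^25 on (ℤ/37ℤ)^× is x ↦ x^13, because 25·13 = 325 = 9·36 + 1 ≡ 1 (mod 36) and x^{36} = 1 for x ≠ 0 (Fermat). So f⁻¹(22) = 22^13 mod 37.
Repeated squaring mod 37: 22^1 ≡ 22, 22^2 ≡ 22² = 484 ≡ 3, 22^4 ≡ 3² = 9, 22^8 ≡ 9² = 81 ≡ 7. Since 13 = 8 + 4 + 1, 22^13 ≡ 7·9·22: 7·9 = 63 ≡ 26, then 26·22 = 572 ≡ 17. So 22^13 ≡ 17 (mod 37).
Hence f⁻¹(22) = 17.

17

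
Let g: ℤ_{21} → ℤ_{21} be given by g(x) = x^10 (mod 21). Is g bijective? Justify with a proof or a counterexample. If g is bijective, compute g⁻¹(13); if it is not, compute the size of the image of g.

8

g(2): Repeated squaring mod 21: 2^1 ≡ 2, 2^2 ≡ 2² = 4, 2^4 ≡ 4² = 16, 2^8 ≡ 16² = 256 ≡ 4. Since 10 = 8 + 2, 2^10 ≡ 4·4: 4·4 = 16. So 2^10 ≡ 16 (mod 21).
g(5): Repeated squaring mod 21: 5^1 ≡ 5, 5^2 ≡ 5² = 25 ≡ 4, 5^4 ≡ 4² = 16, 5^8 ≡ 16² = 256 ≡ 4. Since 10 = 8 + 2, 5^10 ≡ 4·4: 4·4 = 16. So 5^10 ≡ 16 (mod 21).
So g(2) = g(5) = 16 while 2 ≠ 5, therefore g is not injective, hence not bijective.
Since g is not bijective, we determine |image(g)|. Computing x^10 mod 21 for each x (by repeated squaring, reducing mod 21 at every step), the values g(0), g(1), …, g(20) are: 0, 1, 16, 18, 4, 16, 15, 7, 1, 9, 4, 4, 9, 1, 7, 15, 16, 4, 18, 16, 1.
The distinct values are {0, 1, 4, 7, 9, 15, 16, 18}; there are 8 of them.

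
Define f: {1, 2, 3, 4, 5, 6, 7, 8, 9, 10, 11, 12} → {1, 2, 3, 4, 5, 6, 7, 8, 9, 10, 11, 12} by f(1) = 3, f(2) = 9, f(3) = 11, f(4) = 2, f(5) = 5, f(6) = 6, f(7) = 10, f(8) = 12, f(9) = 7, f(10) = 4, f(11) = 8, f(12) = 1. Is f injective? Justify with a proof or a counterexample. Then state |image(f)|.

The values f(1), …, f(12) are 3, 9, 11, 2, 5, 6, 10, 12, 7, 4, 8, 1 — all distinct.
So f(x_1) = f(x_2) only when x_1 = x_2, and f is injective.
The image of f is {1, 2, 3, 4, 5, 6, 7, 8, 9, 10, 11, 12}, which has 12 elements.

12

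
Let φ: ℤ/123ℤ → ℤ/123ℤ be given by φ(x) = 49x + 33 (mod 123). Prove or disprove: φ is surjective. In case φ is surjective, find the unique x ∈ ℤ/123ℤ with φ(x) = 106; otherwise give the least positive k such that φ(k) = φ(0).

Since gcd(49, 123) = 1, 49 is invertible modulo 123. Euclid's algorithm: 123 = 2·49 + 25, 49 = 1·25 + 24, 25 = 1·24 + 1; back-substituting gives 1 = 118·49 − 47·123, so 49⁻¹ ≡ 118 (mod 123).
Then y ↦ 118(y − 33) is a two-sided inverse to φ, so every y ∈ ℤ/123ℤ has a preimage.
So φ is surjective.
Since φ is surjective, we find φ⁻¹(106): we need 49x ≡ 106 − 33 ≡ 73 (mod 123). Using 49⁻¹ = 118: x ≡ 118·73 = 8614 = 70·123 + 4, so x = 4.
Check: φ(4) = 49·4 + 33 = 229 = 1·123 + 106 ≡ 106 (mod 123).

4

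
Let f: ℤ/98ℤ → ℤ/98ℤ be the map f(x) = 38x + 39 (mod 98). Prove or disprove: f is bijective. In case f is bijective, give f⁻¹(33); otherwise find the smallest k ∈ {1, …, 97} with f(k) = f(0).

We have gcd(38, 98) = 2 > 1. Taking a = 0 and b = 49: f(0) = 39 and f(49) = 38·49 + 39 = 1901 ≡ 39 (mod 98).
So f(0) = f(49) while 0 ≠ 49, so f is not injective, hence not bijective.
Since f is not bijective, we find the least positive k with f(k) = f(0): this means 38k ≡ 0 (mod 98), i.e. 98 ∣ 38k. Since gcd(38, 98) = 2, dividing through by 2 this holds exactly when 49 ∣ 19k, and as gcd(19, 49) = 1, exactly when 49 ∣ k.
The smallest positive such k is 49.

49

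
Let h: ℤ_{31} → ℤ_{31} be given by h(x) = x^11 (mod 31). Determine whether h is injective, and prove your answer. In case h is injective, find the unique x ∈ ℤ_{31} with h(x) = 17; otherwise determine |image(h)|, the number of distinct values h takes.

Since 31 is prime, the nonzero elements of ℤ_{31} form a cyclic group of order 30.
As gcd(11, 30) = 1, raising to the 11th power is a bijection on this group: if a^11 ≡ b^11 then (ab^{−1})^11 = 1, and the only element of order dividing gcd(11, 30) = 1 is 1, so a = b.
With h(0) = 0 this makes h injective on all of ℤ_{31}, hence bijective (finite equal-size domain and codomain). In particular h is injective.
Since h is injective, we find the preimage of 17. The inverse of x ↦ x^11 on (ℤ_{31})^× is x ↦ x^11, because 11·11 = 121 = 4·30 + 1 ≡ 1 (mod 30) and x^{30} = 1 for x ≠ 0 (Fermat). So h⁻¹(17) = 17^11 mod 31.
Repeated squaring mod 31: 17^1 ≡ 17, 17^2 ≡ 17² = 289 ≡ 10, 17^4 ≡ 10² = 100 ≡ 7, 17^8 ≡ 7² = 49 ≡ 18. Since 11 = 8 + 2 + 1, 17^11 ≡ 18·10·17: 18·10 = 180 ≡ 25, then 25·17 = 425 ≡ 22. So 17^11 ≡ 22 (mod 31).
Hence h⁻¹(17) = 22.

22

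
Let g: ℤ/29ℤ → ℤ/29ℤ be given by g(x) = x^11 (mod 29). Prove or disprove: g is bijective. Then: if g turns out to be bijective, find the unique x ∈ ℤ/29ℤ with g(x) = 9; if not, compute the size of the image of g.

6

Since 29 is prime, the nonzero elements of ℤ/29ℤ form a cyclic group of order 28.
As gcd(11, 28) = 1, raising to the 11th power is a bijection on this group: if s^11 ≡ t^11 then (st^{−1})^11 = 1, and the only element of order dividing gcd(11, 28) = 1 is 1, so s = t.
With g(0) = 0 this makes g injective on all of ℤ/29ℤ, hence bijective (finite equal-size domain and codomain). In particular g is bijective.
Since g is bijective, we find the preimage of 9. The inverse of x ↦ x^11 on (ℤ/29ℤ)^× is x ↦ x^23, because 11·23 = 253 = 9·28 + 1 ≡ 1 (mod 28) and x^{28} = 1 for x ≠ 0 (Fermat). So g⁻¹(9) = 9^23 mod 29.
Repeated squaring mod 29: 9^1 ≡ 9, 9^2 ≡ 9² = 81 ≡ 23, 9^4 ≡ 23² = 529 ≡ 7, 9^8 ≡ 7² = 49 ≡ 20, 9^16 ≡ 20² = 400 ≡ 23. Since 23 = 16 + 4 + 2 + 1, 9^23 ≡ 23·7·23·9: 23·7 = 161 ≡ 16, then 16·23 = 368 ≡ 20, then 20·9 = 180 ≡ 6. So 9^23 ≡ 6 (mod 29).
Hence g⁻¹(9) = 6.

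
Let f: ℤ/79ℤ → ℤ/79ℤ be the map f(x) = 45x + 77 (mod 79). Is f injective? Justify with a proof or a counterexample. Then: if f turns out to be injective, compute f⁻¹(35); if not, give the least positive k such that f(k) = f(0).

57

Recall that f is injective if f(s) = f(t) implies s = t.
Suppose f(s) = f(t) in ℤ/79ℤ. Then 45s + 77 ≡ 45t + 77 (mod 79), so 45(s − t) ≡ 0 (mod 79).
Since gcd(45, 79) = 1, 45 is invertible modulo 79, hence s − t ≡ 0 (mod 79), i.e. s = t.
Thus f is injective.
We now compute 45⁻¹ mod 79 explicitly. Euclid's algorithm: 79 = 1·45 + 34, 45 = 1·34 + 11, 34 = 3·11 + 1; back-substituting gives 1 = 72·45 − 41·79, so 45⁻¹ ≡ 72 (mod 79).
Since f is injective, we find f⁻¹(35): we need 45x ≡ 35 − 77 ≡ 37 (mod 79). Using 45⁻¹ = 72: x ≡ 72·37 = 2664 = 33·79 + 57, so x = 57.
Check: f(57) = 45·57 + 77 = 2642 = 33·79 + 35 ≡ 35 (mod 79).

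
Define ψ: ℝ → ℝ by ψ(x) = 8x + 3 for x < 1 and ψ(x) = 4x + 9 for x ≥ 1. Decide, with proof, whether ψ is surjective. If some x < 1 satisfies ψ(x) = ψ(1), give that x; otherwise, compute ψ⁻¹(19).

Both pieces are strictly increasing (slopes 8 and 4), so each is injective on its own interval.
The left piece maps (−∞, 1) onto (−∞, 11); the right piece maps [1, ∞) onto [13, ∞).
The union (−∞, 11) ∪ [13, ∞) omits the interval between 11 and 13; in particular 11 has no preimage. So ψ is not surjective.
Because the two images are disjoint, no x < 1 has ψ(x) = ψ(1), so we compute ψ⁻¹(19): 19 lies in [13, ∞), so solve 4x + 9 = 19: x = (19 − 9)/4 = 5/2.

5/2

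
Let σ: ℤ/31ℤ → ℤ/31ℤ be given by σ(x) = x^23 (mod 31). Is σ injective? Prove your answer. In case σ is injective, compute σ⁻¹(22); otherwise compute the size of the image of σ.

Since 31 is prime, the nonzero elements of ℤ/31ℤ form a cyclic group of order 30.
As gcd(23, 30) = 1, raising to the 23rd power is a bijection on this group: if u^23 ≡ v^23 then (uv^{−1})^23 = 1, and the only element of order dividing gcd(23, 30) = 1 is 1, so u = v.
With σ(0) = 0 this makes σ injective on all of ℤ/31ℤ, hence bijective (finite equal-size domain and codomain). In particular σ is injective.
Since σ is injective, we find the preimage of 22. The inverse of x ↦ x^23 on (ℤ/31ℤ)^× is x ↦ x^17, because 23·17 = 391 = 13·30 + 1 ≡ 1 (mod 30) and x^{30} = 1 for x ≠ 0 (Fermat). So σ⁻¹(22) = 22^17 mod 31.
Repeated squaring mod 31: 22^1 ≡ 22, 22^2 ≡ 22² = 484 ≡ 19, 22^4 ≡ 19² = 361 ≡ 20, 22^8 ≡ 20² = 400 ≡ 28, 22^16 ≡ 28² = 784 ≡ 9. Since 17 = 16 + 1, 22^17 ≡ 9·22: 9·22 = 198 ≡ 12. So 22^17 ≡ 12 (mod 31).
Hence σ⁻¹(22) = 12.

12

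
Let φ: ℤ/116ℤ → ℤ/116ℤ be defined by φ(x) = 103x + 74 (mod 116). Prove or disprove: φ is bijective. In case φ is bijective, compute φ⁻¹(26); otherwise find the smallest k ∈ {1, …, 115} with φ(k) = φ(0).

Suppose φ(x_1) = φ(x_2) in ℤ/116ℤ. Then 103x_1 + 74 ≡ 103x_2 + 74 (mod 116), hence 103(x_1 − x_2) ≡ 0 (mod 116).
Since gcd(103, 116) = 1, 103 is invertible modulo 116, so x_1 − x_2 ≡ 0 (mod 116), i.e. x_1 = x_2.
We now compute 103⁻¹ mod 116 explicitly. Euclid's algorithm: 116 = 1·103 + 13, 103 = 7·13 + 12, 13 = 1·12 + 1; back-substituting gives 1 = 107·103 − 95·116, so 103⁻¹ ≡ 107 (mod 116).
For any y ∈ ℤ/116ℤ, x = 107(y − 74) mod 116 satisfies φ(x) = 103·107(y − 74) + 74 ≡ y (since 103·107 ≡ 1 mod 116). So every y has a preimage.
Hence φ is bijective.
Since φ is bijective, we compute φ⁻¹(26): solve 103x + 74 ≡ 26 (mod 116), i.e. 103x ≡ 68 (mod 116).
Multiplying by 103⁻¹ = 107 gives x ≡ 107·68 = 7276 = 62·116 + 84 ≡ 84 (mod 116).
Check: φ(84) = 103·84 + 74 = 8726 = 75·116 + 26 ≡ 26 (mod 116).

84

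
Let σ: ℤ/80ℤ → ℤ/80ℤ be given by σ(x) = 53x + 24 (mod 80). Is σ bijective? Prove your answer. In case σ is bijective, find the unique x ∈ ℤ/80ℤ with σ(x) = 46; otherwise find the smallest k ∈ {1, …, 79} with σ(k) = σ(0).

Suppose σ(a) = σ(b) in ℤ/80ℤ. Then 53a + 24 ≡ 53b + 24 (mod 80), hence 53(a − b) ≡ 0 (mod 80).
Since gcd(53, 80) = 1, 53 is invertible modulo 80, so a − b ≡ 0 (mod 80), i.e. a = b.
We now compute 53⁻¹ mod 80 explicitly. Euclid's algorithm: 80 = 1·53 + 27, 53 = 1·27 + 26, 27 = 1·26 + 1; back-substituting gives 1 = 77·53 − 51·80, so 53⁻¹ ≡ 77 (mod 80).
Then y ↦ 77(y − 24) is a two-sided inverse to σ, so every y ∈ ℤ/80ℤ has a preimage.
So σ is bijective.
Since σ is bijective, we compute σ⁻¹(46): solve 53x + 24 ≡ 46 (mod 80), i.e. 53x ≡ 22 (mod 80).
Multiplying by 53⁻¹ = 77 gives x ≡ 77·22 = 1694 = 21·80 + 14 ≡ 14 (mod 80).
Check: σ(14) = 53·14 + 24 = 766 = 9·80 + 46 ≡ 46 (mod 80).

14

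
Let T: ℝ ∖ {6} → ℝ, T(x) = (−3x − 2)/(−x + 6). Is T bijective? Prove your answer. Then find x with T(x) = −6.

If T(x) = 3, cross-multiplying gives −1(−3x − 2) = −3(−x + 6), which simplifies to 2 = −18 — false.  So 3 has no preimage and T is not surjective.
Therefore T is not bijective.
Solving T(x) = −6: cross-multiplying gives −3x − 2 = −6(−x + 6), which rearranges to −9x = −34, so x = 34/9.

34/9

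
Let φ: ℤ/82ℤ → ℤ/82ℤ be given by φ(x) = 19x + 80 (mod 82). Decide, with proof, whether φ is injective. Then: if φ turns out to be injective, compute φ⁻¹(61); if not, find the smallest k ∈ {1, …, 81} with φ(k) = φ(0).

81

If φ(x_1) = φ(x_2), then 19x_1 ≡ 19x_2 (mod 82). Because gcd(19, 82) = 1, we may cancel 19 to get x_1 ≡ x_2 (mod 82).
So φ is injective.
We now compute 19⁻¹ mod 82 explicitly. Euclid's algorithm: 82 = 4·19 + 6, 19 = 3·6 + 1; back-substituting gives 1 = 13·19 − 3·82, so 19⁻¹ ≡ 13 (mod 82).
Since φ is injective, we compute φ⁻¹(61): solve 19x + 80 ≡ 61 (mod 82), i.e. 19x ≡ 63 (mod 82).
Multiplying by 19⁻¹ = 13 gives x ≡ 13·63 = 819 = 9·82 + 81 ≡ 81 (mod 82).
Check: φ(81) = 19·81 + 80 = 1619 = 19·82 + 61 ≡ 61 (mod 82).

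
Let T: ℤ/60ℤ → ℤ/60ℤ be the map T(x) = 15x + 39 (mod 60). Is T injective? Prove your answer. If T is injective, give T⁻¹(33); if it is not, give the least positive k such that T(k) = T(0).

4

We have gcd(15, 60) = 15 > 1. Taking s = 0 and t = 4: T(0) = 39 and T(4) = 15·4 + 39 = 99 ≡ 39 (mod 60).
So T(0) = T(4) while 0 ≠ 4, thus T is not injective.
Since T is not injective, we find the least positive k with T(k) = T(0): this means 15k ≡ 0 (mod 60), i.e. 60 ∣ 15k. Since gcd(15, 60) = 15, dividing through by 15 this holds exactly when 4 ∣ k.
The smallest positive such k is 4.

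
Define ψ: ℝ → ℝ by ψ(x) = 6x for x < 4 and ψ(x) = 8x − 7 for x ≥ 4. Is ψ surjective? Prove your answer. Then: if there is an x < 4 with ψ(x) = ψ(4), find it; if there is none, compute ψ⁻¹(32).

Both pieces are strictly increasing (slopes 6 and 8), so each is injective on its own interval.
The left piece maps (−∞, 4) onto (−∞, 24); the right piece maps [4, ∞) onto [25, ∞).
The union (−∞, 24) ∪ [25, ∞) omits the interval between 24 and 25; in particular 24 has no preimage. So ψ is not surjective.
Because the two images are disjoint, no x < 4 has ψ(x) = ψ(4), so we compute ψ⁻¹(32): 32 lies in [25, ∞), so solve 8x − 7 = 32: x = (32 + 7)/8 = 39/8.

39/8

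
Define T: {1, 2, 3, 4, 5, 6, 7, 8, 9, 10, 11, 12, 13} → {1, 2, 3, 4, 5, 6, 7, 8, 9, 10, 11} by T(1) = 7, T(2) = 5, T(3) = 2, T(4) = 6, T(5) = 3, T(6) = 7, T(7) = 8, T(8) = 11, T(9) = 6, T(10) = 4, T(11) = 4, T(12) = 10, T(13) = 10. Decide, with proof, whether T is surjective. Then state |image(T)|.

No element maps to 1, so T is not surjective.
The image of T is {2, 3, 4, 5, 6, 7, 8, 10, 11}, which has 9 elements.

9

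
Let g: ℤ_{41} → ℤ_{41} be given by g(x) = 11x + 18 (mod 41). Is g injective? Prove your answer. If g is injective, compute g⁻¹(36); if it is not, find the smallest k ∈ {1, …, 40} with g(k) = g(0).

24

Recall: injectivity means: for all s, t in the domain, g(s) = g(t) implies s = t.
If g(s) = g(t), then 11s ≡ 11t (mod 41). Because gcd(11, 41) = 1, we may cancel 11 to get s ≡ t (mod 41).
Thus g is injective.
We now compute 11⁻¹ mod 41 explicitly. Euclid's algorithm: 41 = 3·11 + 8, 11 = 1·8 + 3, 8 = 2·3 + 2, 3 = 1·2 + 1; back-substituting gives 1 = 15·11 − 4·41, so 11⁻¹ ≡ 15 (mod 41).
Since g is injective, we find g⁻¹(36): we need 11x ≡ 36 − 18 ≡ 18 (mod 41). Using 11⁻¹ = 15: x ≡ 15·18 = 270 = 6·41 + 24, so x = 24.
Check: g(24) = 11·24 + 18 = 282 = 6·41 + 36 ≡ 36 (mod 41).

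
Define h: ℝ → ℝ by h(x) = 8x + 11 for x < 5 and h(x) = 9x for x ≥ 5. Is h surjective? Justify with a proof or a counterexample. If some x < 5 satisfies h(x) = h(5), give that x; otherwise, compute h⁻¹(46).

17/4

Both pieces are strictly increasing (slopes 8 and 9), so each is injective on its own interval.
The left piece maps (−∞, 5) onto (−∞, 51); the right piece maps [5, ∞) onto [45, ∞).
The union (−∞, 51) ∪ [45, ∞) covers ℝ, so h is surjective.
For the follow-up: the images overlap, so an x < 5 with h(x) = h(5) exists. h(5) = 45; solving 8x + 11 = 45 for x < 5 gives x = (45 − 11)/8 = 17/4.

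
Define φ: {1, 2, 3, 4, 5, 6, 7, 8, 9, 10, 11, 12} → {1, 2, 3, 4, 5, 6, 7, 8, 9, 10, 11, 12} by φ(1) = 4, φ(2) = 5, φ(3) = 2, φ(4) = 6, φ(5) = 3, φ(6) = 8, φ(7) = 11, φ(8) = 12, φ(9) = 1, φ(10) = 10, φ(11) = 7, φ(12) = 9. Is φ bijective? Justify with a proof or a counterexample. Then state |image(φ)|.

12

The values 4, 5, 2, 6, 3, 8, 11, 12, 1, 10, 7, 9 are a permutation of {1, 2, 3, 4, 5, 6, 7, 8, 9, 10, 11, 12}: each element appears exactly once.
So φ is injective and surjective, hence bijective.
The image of φ is {1, 2, 3, 4, 5, 6, 7, 8, 9, 10, 11, 12}, which has 12 elements.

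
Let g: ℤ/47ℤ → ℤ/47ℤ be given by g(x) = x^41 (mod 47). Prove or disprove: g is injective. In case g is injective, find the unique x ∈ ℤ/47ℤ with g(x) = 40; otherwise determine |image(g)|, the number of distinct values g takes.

Since 47 is prime, the nonzero elements of ℤ/47ℤ form a cyclic group of order 46.
As gcd(41, 46) = 1, raising to the 41st power is a bijection on this group: if u^41 ≡ v^41 then (uv^{−1})^41 = 1, and the only element of order dividing gcd(41, 46) = 1 is 1, so u = v.
With g(0) = 0 this makes g injective on all of ℤ/47ℤ, hence bijective (finite equal-size domain and codomain). In particular g is injective.
Since g is injective, we find the preimage of 40. The inverse of x ↦ x^41 on (ℤ/47ℤ)^× is x ↦ x^9, because 41·9 = 369 = 8·46 + 1 ≡ 1 (mod 46) and x^{46} = 1 for x ≠ 0 (Fermat). So g⁻¹(40) = 40^9 mod 47.
Repeated squaring mod 47: 40^1 ≡ 40, 40^2 ≡ 40² = 1600 ≡ 2, 40^4 ≡ 2² = 4, 40^8 ≡ 4² = 16. Since 9 = 8 + 1, 40^9 ≡ 16·40: 16·40 = 640 ≡ 29. So 40^9 ≡ 29 (mod 47).
Hence g⁻¹(40) = 29.

29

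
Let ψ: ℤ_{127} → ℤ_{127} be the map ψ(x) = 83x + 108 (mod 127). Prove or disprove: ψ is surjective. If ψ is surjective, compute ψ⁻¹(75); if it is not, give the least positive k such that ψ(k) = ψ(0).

96

Recall that ψ is surjective if every y in the codomain equals ψ(x) for some x in the domain.
Since gcd(83, 127) = 1, 83 is invertible modulo 127. Euclid's algorithm: 127 = 1·83 + 44, 83 = 1·44 + 39, 44 = 1·39 + 5, 39 = 7·5 + 4, 5 = 1·4 + 1; back-substituting gives 1 = 101·83 − 66·127, so 83⁻¹ ≡ 101 (mod 127).
For any y ∈ ℤ_{127}, x = 101(y − 108) mod 127 satisfies ψ(x) = 83·101(y − 108) + 108 ≡ y (since 83·101 ≡ 1 mod 127). So every y has a preimage.
Therefore ψ is surjective.
Since ψ is surjective, we compute ψ⁻¹(75): solve 83x + 108 ≡ 75 (mod 127), i.e. 83x ≡ 94 (mod 127).
Multiplying by 83⁻¹ = 101 gives x ≡ 101·94 = 9494 = 74·127 + 96 ≡ 96 (mod 127).
Check: ψ(96) = 83·96 + 108 = 8076 = 63·127 + 75 ≡ 75 (mod 127).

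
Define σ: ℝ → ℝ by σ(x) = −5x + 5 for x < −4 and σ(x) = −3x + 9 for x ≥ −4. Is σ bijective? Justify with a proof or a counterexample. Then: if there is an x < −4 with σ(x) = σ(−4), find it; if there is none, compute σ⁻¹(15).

-2

Both pieces are strictly decreasing (slopes −5 and −3), so each is injective on its own interval.
The left piece maps (−∞, −4) onto (25, ∞); the right piece maps [−4, ∞) onto (−∞, 21].
The images leave a gap (25 has no preimage), so σ is not surjective, hence not bijective.
Because the two images are disjoint, no x < −4 has σ(x) = σ(−4), so we compute σ⁻¹(15): 15 lies in (−∞, 21], so solve −3x + 9 = 15: x = (15 − 9)/(−3) = −2.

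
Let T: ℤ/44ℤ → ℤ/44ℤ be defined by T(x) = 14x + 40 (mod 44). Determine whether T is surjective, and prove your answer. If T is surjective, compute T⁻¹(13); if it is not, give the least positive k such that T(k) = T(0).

22

Since gcd(14, 44) = 2, we have 14x ≡ 0 (mod 2) for all x, so T(x) ≡ 0 (mod 2).
But 1 ≢ 0 (mod 2), so 1 ∈ ℤ/44ℤ has no preimage. So T is not surjective.
Since T is not surjective, we find the least positive k with T(k) = T(0): this means 14k ≡ 0 (mod 44), i.e. 44 ∣ 14k. Since gcd(14, 44) = 2, dividing through by 2 this holds exactly when 22 ∣ 7k, and as gcd(7, 22) = 1, exactly when 22 ∣ k.
The smallest positive such k is 22.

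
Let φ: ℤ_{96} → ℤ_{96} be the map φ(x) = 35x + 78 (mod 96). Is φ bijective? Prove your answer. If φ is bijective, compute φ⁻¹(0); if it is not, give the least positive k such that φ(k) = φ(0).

6

By definition, φ is injective when φ(u) = φ(v) forces u = v.
Suppose φ(u) = φ(v) in ℤ_{96}. Then 35u + 78 ≡ 35v + 78 (mod 96), thus 35(u − v) ≡ 0 (mod 96).
Since gcd(35, 96) = 1, 35 is invertible modulo 96, thus u − v ≡ 0 (mod 96), i.e. u = v.
We now compute 35⁻¹ mod 96 explicitly. Euclid's algorithm: 96 = 2·35 + 26, 35 = 1·26 + 9, 26 = 2·9 + 8, 9 = 1·8 + 1; back-substituting gives 1 = 11·35 − 4·96, so 35⁻¹ ≡ 11 (mod 96).
Then y ↦ 11(y − 78) is a two-sided inverse to φ, so every y ∈ ℤ_{96} has a preimage.
Hence φ is bijective.
Since φ is bijective, we find φ⁻¹(0): we need 35x ≡ 0 − 78 ≡ 18 (mod 96). Using 35⁻¹ = 11: x ≡ 11·18 = 198 = 2·96 + 6, so x = 6.
Check: φ(6) = 35·6 + 78 = 288 = 3·96 + 0 ≡ 0 (mod 96).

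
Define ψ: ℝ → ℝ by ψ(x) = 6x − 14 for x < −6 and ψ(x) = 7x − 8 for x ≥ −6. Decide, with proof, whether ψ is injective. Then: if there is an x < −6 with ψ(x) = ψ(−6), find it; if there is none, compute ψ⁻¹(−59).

Both pieces are strictly increasing (slopes 6 and 7), so each is injective on its own interval.
The left piece maps (−∞, −6) onto (−∞, −50); the right piece maps [−6, ∞) onto [−50, ∞).
These images are disjoint, so no value is attained by both pieces. Therefore ψ is injective.
Because the two images are disjoint, no x < −6 has ψ(x) = ψ(−6), so we compute ψ⁻¹(−59): −59 lies in (−∞, −50), so solve 6x − 14 = −59: x = (−59 + 14)/6 = −15/2.

-15/2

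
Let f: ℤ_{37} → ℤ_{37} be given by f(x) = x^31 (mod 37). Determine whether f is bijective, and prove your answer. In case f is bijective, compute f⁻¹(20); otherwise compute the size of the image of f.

22

Since 37 is prime, the nonzero elements of ℤ_{37} form a cyclic group of order 36.
As gcd(31, 36) = 1, raising to the 31st power is a bijection on this group: if a^31 ≡ b^31 then (ab^{−1})^31 = 1, and the only element of order dividing gcd(31, 36) = 1 is 1, so a = b.
With f(0) = 0 this makes f injective on all of ℤ_{37}, hence bijective (finite equal-size domain and codomain). In particular f is bijective.
Since f is bijective, we find the preimage of 20. The inverse of x ↦ x^31 on (ℤ_{37})^× is x ↦ x^7, because 31·7 = 217 = 6·36 + 1 ≡ 1 (mod 36) and x^{36} = 1 for x ≠ 0 (Fermat). So f⁻¹(20) = 20^7 mod 37.
Repeated squaring mod 37: 20^1 ≡ 20, 20^2 ≡ 20² = 400 ≡ 30, 20^4 ≡ 30² = 900 ≡ 12. Since 7 = 4 + 2 + 1, 20^7 ≡ 12·30·20: 12·30 = 360 ≡ 27, then 27·20 = 540 ≡ 22. So 20^7 ≡ 22 (mod 37).
Hence f⁻¹(20) = 22.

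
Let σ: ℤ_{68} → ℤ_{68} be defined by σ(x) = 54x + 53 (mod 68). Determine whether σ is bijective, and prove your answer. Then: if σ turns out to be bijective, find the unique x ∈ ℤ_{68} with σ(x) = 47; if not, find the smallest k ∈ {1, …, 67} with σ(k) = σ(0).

34

We have gcd(54, 68) = 2 > 1. Taking u = 0 and v = 34: σ(0) = 53 and σ(34) = 54·34 + 53 = 1889 ≡ 53 (mod 68).
So σ(0) = σ(34) while 0 ≠ 34, hence σ is not injective, hence not bijective.
Since σ is not bijective, we find the least positive k with σ(k) = σ(0): this means 54k ≡ 0 (mod 68), i.e. 68 ∣ 54k. Since gcd(54, 68) = 2, dividing through by 2 this holds exactly when 34 ∣ 27k, and as gcd(27, 34) = 1, exactly when 34 ∣ k.
The smallest positive such k is 34.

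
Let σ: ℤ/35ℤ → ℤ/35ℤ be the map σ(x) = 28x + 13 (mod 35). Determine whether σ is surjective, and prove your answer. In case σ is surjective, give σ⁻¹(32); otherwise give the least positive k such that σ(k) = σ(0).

Recall that σ is surjective if every y in the codomain equals σ(x) for some x in the domain.
Since gcd(28, 35) = 7, we have 28x ≡ 0 (mod 7) for all x, so σ(x) ≡ 6 (mod 7).
But 0 ≢ 6 (mod 7), so 0 ∈ ℤ/35ℤ has no preimage. Hence σ is not surjective.
Since σ is not surjective, we find the least positive k with σ(k) = σ(0): this means 28k ≡ 0 (mod 35), i.e. 35 ∣ 28k. Since gcd(28, 35) = 7, dividing through by 7 this holds exactly when 5 ∣ 4k, and as gcd(4, 5) = 1, exactly when 5 ∣ k.
The smallest positive such k is 5.

5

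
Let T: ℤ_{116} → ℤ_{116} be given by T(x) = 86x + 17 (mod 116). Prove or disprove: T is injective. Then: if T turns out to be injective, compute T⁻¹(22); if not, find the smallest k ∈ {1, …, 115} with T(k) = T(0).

We have gcd(86, 116) = 2 > 1. Taking x_1 = 0 and x_2 = 58: T(0) = 17 and T(58) = 86·58 + 17 = 5005 ≡ 17 (mod 116).
So T(0) = T(58) while 0 ≠ 58, thus T is not injective.
Since T is not injective, we find the least positive k with T(k) = T(0): this means 86k ≡ 0 (mod 116), i.e. 116 ∣ 86k. Since gcd(86, 116) = 2, dividing through by 2 this holds exactly when 58 ∣ 43k, and as gcd(43, 58) = 1, exactly when 58 ∣ k.
The smallest positive such k is 58.

58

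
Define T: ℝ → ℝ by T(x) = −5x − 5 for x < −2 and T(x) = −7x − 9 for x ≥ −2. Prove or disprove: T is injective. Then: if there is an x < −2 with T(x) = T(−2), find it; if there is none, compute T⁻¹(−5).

Both pieces are strictly decreasing (slopes −5 and −7), so each is injective on its own interval.
The left piece maps (−∞, −2) onto (5, ∞); the right piece maps [−2, ∞) onto (−∞, 5].
These images are disjoint, so no value is attained by both pieces. Thus T is injective.
Because the two images are disjoint, no x < −2 has T(x) = T(−2), so we compute T⁻¹(−5): −5 lies in (−∞, 5], so solve −7x − 9 = −5: x = (−5 + 9)/(−7) = −4/7.

-4/7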